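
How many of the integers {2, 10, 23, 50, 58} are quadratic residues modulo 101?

(2/101) = -1 → non-residue.
(10/101) = -1 → non-residue.
(23/101) = +1 → QR.
(50/101) = -1 → non-residue.
(58/101) = +1 → QR.
Total quadratic residues among the 5: 2.

2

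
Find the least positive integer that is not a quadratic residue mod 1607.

(2/1607) = +1, so 2 is a residue.
(3/1607) = +1, so 3 is a residue.
(4/1607) = +1, so 4 is a residue.
(5/1607) = −1, so 5 is the smallest positive non-residue mod 1607.

5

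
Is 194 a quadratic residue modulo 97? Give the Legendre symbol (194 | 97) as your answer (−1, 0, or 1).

First reduce: 194 ≡ 0 (mod 97).
Top reduces to 0: gcd > 1, so the symbol is 0.

0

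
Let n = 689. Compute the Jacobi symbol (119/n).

Reciprocity: 119 ≡ 3 and 689 ≡ 1 (mod 4), so (119/689) = +(689/119).
Reduce top mod 119: now compute (94/119).
Pull out 2: since 119 ≡ 7 (mod 8), (2/119) = +1.
Reciprocity: 47 ≡ 3 and 119 ≡ 3 (mod 4), so (47/119) = −(119/47).
Reduce top mod 47: now compute (25/47).
Reciprocity: 25 ≡ 1 and 47 ≡ 3 (mod 4), so (25/47) = +(47/25).
Reduce top mod 25: now compute (22/25).
Pull out 2: since 25 ≡ 1 (mod 8), (2/25) = +1.
Reciprocity: 11 ≡ 3 and 25 ≡ 1 (mod 4), so (11/25) = +(25/11).
Reduce top mod 11: now compute (3/11).
Reciprocity: 3 ≡ 3 and 11 ≡ 3 (mod 4), so (3/11) = −(11/3).
Reduce top mod 3: now compute (2/3).
Pull out 2: since 3 ≡ 3 (mod 8), (2/3) = -1.
Reached (1/3) = 1. Collecting the sign flips along the way, the symbol is -1.

-1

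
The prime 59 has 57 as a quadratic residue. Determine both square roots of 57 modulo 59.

Since 59 ≡ 3 (mod 4), a square root of 57 is 57^((59+1)/4) = 57^15 mod 59.
Repeated squaring: 57^2≡4, 57^4≡16, 57^8≡20 (mod 59).
57^15 = 57^(8+4+2+1) ≡ 36 (mod 59).
Check: 36² = 1296 ≡ 57 (mod 59). The two roots are 23 and 36.

23, 36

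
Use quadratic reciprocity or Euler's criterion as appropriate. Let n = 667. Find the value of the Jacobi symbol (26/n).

-1

Pull out 2: since 667 ≡ 3 (mod 8), (2/667) = -1.
Reciprocity: 13 ≡ 1 and 667 ≡ 3 (mod 4), so (13/667) = +(667/13).
Reduce top mod 13: now compute (4/13).
Pull out 2^2: since 13 ≡ 5 (mod 8), (2/13) = -1, so (2/13)^2 = +1.
Reached (1/13) = 1. Collecting the sign flips along the way, the symbol is -1.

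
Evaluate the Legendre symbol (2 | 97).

Pull out 2: since 97 ≡ 1 (mod 8), (2/97) = +1.
Reached (1/97) = 1. Collecting the sign flips along the way, the symbol is +1.

1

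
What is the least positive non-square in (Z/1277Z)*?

(2/1277) = −1, so 2 is the smallest positive non-residue mod 1277.

2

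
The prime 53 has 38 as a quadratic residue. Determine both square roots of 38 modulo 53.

12, 41

53 ≡ 1 (mod 4), so we find a root by search.
Trying successive values, 12² = 144 ≡ 38 (mod 53). The other root is 53 − 12 = 41.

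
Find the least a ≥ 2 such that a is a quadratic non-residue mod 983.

(2/983) = +1, so 2 is a residue.
(3/983) = +1, so 3 is a residue.
(4/983) = +1, so 4 is a residue.
(5/983) = −1, so 5 is the smallest positive non-residue mod 983.

5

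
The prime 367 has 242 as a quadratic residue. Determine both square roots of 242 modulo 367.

135, 232

Since 367 ≡ 3 (mod 4), a square root of 242 is 242^((367+1)/4) = 242^92 mod 367.
Repeated squaring: 242^2≡211, 242^4≡114, 242^8≡151, 242^16≡47, 242^32≡7, 242^64≡49 (mod 367).
242^92 = 242^(64+16+8+4) ≡ 135 (mod 367).
Check: 135² = 18225 ≡ 242 (mod 367). The two roots are 135 and 232.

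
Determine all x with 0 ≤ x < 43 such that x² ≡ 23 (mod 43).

Since 43 ≡ 3 (mod 4), a square root of 23 is 23^((43+1)/4) = 23^11 mod 43.
Repeated squaring: 23^2≡13, 23^4≡40, 23^8≡9 (mod 43).
23^11 = 23^(8+2+1) ≡ 25 (mod 43).
Check: 25² = 625 ≡ 23 (mod 43). The two roots are 18 and 25.

18, 25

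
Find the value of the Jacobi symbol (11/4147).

Reciprocity: 11 ≡ 3 and 4147 ≡ 3 (mod 4), so (11/4147) = −(4147/11).
Reduce top mod 11: now compute (0/11).
Top reduces to 0: gcd > 1, so the symbol is 0.

0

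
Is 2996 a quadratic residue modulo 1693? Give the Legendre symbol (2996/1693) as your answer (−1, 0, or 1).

First reduce: 2996 ≡ 1303 (mod 1693).
Reciprocity: 1303 ≡ 3 and 1693 ≡ 1 (mod 4), so (1303/1693) = +(1693/1303).
Reduce top mod 1303: now compute (390/1303).
Pull out 2: since 1303 ≡ 7 (mod 8), (2/1303) = +1.
Reciprocity: 195 ≡ 3 and 1303 ≡ 3 (mod 4), so (195/1303) = −(1303/195).
Reduce top mod 195: now compute (133/195).
Reciprocity: 133 ≡ 1 and 195 ≡ 3 (mod 4), so (133/195) = +(195/133).
Reduce top mod 133: now compute (62/133).
Pull out 2: since 133 ≡ 5 (mod 8), (2/133) = -1.
Reciprocity: 31 ≡ 3 and 133 ≡ 1 (mod 4), so (31/133) = +(133/31).
Reduce top mod 31: now compute (9/31).
Reciprocity: 9 ≡ 1 and 31 ≡ 3 (mod 4), so (9/31) = +(31/9).
Reduce top mod 9: now compute (4/9).
Pull out 2^2: since 9 ≡ 1 (mod 8), (2/9) = +1, so (2/9)^2 = +1.
Reached (1/9) = 1. Collecting the sign flips along the way, the symbol is +1.

1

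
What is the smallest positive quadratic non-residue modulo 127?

(2/127) = +1, so 2 is a residue.
(3/127) = −1, so 3 is the smallest positive non-residue mod 127.

3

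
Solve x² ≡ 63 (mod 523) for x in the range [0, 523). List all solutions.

Since 523 ≡ 3 (mod 4), a square root of 63 is 63^((523+1)/4) = 63^131 mod 523.
Repeated squaring: 63^2≡308, 63^4≡201, 63^8≡130, 63^16≡164, 63^32≡223, 63^64≡44, 63^128≡367 (mod 523).
63^131 = 63^(128+2+1) ≡ 100 (mod 523).
Check: 100² = 10000 ≡ 63 (mod 523). The two roots are 100 and 423.

100, 423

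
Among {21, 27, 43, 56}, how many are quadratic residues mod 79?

(21/79) = +1 → QR.
(27/79) = -1 → non-residue.
(43/79) = -1 → non-residue.
(56/79) = -1 → non-residue.
Total quadratic residues among the 4: 1.

1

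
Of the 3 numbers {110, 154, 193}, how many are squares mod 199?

1

(110/199) = -1 → non-residue.
(154/199) = -1 → non-residue.
(193/199) = +1 → QR.
Total quadratic residues among the 3: 1.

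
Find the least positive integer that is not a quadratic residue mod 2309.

2

(2/2309) = −1, so 2 is the smallest positive non-residue mod 2309.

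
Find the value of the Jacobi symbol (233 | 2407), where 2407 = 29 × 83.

-1

Reciprocity: 233 ≡ 1 and 2407 ≡ 3 (mod 4), so (233/2407) = +(2407/233).
Reduce top mod 233: now compute (77/233).
Reciprocity: 77 ≡ 1 and 233 ≡ 1 (mod 4), so (77/233) = +(233/77).
Reduce top mod 77: now compute (2/77).
Pull out 2: since 77 ≡ 5 (mod 8), (2/77) = -1.
Reached (1/77) = 1. Collecting the sign flips along the way, the symbol is -1.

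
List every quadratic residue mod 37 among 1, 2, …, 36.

1 3 4 7 9 10 11 12 16 21 25 26 27 28 30 33 34 36

Square k = 1,…,18 (k and 37−k give the same square):
1²=1, 2²=4, 3²=9, 4²=16, 5²=25, 6²=36, 7²≡12, 8²≡27, 9²≡7, 10²≡26, 11²≡10, 12²≡33, 13²≡21, 14²≡11, 15²≡3, 16²≡34, 17²≡30, 18²≡28 (mod 37).
So the quadratic residues mod 37 are {1, 3, 4, 7, 9, 10, 11, 12, 16, 21, 25, 26, 27, 28, 30, 33, 34, 36}.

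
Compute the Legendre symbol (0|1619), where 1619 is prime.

0

Top reduces to 0: gcd > 1, so the symbol is 0.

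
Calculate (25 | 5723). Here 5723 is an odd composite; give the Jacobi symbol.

1

Reciprocity: 25 ≡ 1 and 5723 ≡ 3 (mod 4), so (25/5723) = +(5723/25).
Reduce top mod 25: now compute (23/25).
Reciprocity: 23 ≡ 3 and 25 ≡ 1 (mod 4), so (23/25) = +(25/23).
Reduce top mod 23: now compute (2/23).
Pull out 2: since 23 ≡ 7 (mod 8), (2/23) = +1.
Reached (1/23) = 1. Collecting the sign flips along the way, the symbol is +1.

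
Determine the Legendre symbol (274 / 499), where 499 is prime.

Pull out 2: since 499 ≡ 3 (mod 8), (2/499) = -1.
Reciprocity: 137 ≡ 1 and 499 ≡ 3 (mod 4), so (137/499) = +(499/137).
Reduce top mod 137: now compute (88/137).
Pull out 2^3: since 137 ≡ 1 (mod 8), (2/137) = +1, so (2/137)^3 = +1.
Reciprocity: 11 ≡ 3 and 137 ≡ 1 (mod 4), so (11/137) = +(137/11).
Reduce top mod 11: now compute (5/11).
Reciprocity: 5 ≡ 1 and 11 ≡ 3 (mod 4), so (5/11) = +(11/5).
Reduce top mod 5: now compute (1/5).
Reached (1/5) = 1. Collecting the sign flips along the way, the symbol is -1.

-1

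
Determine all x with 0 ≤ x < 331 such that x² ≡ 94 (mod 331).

Since 331 ≡ 3 (mod 4), a square root of 94 is 94^((331+1)/4) = 94^83 mod 331.
Repeated squaring: 94^2≡230, 94^4≡271, 94^8≡290, 94^16≡26, 94^32≡14, 94^64≡196 (mod 331).
94^83 = 94^(64+16+2+1) ≡ 184 (mod 331).
Check: 184² = 33856 ≡ 94 (mod 331). The two roots are 147 and 184.

147, 184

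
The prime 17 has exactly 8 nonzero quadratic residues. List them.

1, 2, 4, 8, 9, 13, 15, 16

Square k = 1,…,8 (k and 17−k give the same square):
1²=1, 2²=4, 3²=9, 4²=16, 5²≡8, 6²≡2, 7²≡15, 8²≡13 (mod 17).
So the quadratic residues mod 17 are {1, 2, 4, 8, 9, 13, 15, 16}.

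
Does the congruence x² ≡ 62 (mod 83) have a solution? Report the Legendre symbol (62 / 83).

Euler's criterion: (62/83) ≡ 62^41 (mod 83).
62^2 ≡ 26 (mod 83)
62^4 ≡ 12 (mod 83)
62^8 ≡ 61 (mod 83)
62^16 ≡ 69 (mod 83)
62^32 ≡ 30 (mod 83)
62^41 = 62^(32+8+1) ≡ 82 (mod 83).
Result is 82 ≡ −1, so (62/83) = −1.

-1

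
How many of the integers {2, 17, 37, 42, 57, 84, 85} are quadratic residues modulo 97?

2

(2/97) = +1 → QR.
(17/97) = -1 → non-residue.
(37/97) = -1 → non-residue.
(42/97) = -1 → non-residue.
(57/97) = -1 → non-residue.
(84/97) = -1 → non-residue.
(85/97) = +1 → QR.
Total quadratic residues among the 7: 2.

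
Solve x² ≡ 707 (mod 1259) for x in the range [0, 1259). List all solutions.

505, 754

Since 1259 ≡ 3 (mod 4), a square root of 707 is 707^((1259+1)/4) = 707^315 mod 1259.
Repeated squaring: 707^2≡26, 707^4≡676, 707^8≡1218, 707^16≡422, 707^32≡565, 707^64≡698, 707^128≡1230, 707^256≡841 (mod 1259).
707^315 = 707^(256+32+16+8+2+1) ≡ 505 (mod 1259).
Check: 505² = 255025 ≡ 707 (mod 1259). The two roots are 505 and 754.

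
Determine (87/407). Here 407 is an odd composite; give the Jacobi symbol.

Reciprocity: 87 ≡ 3 and 407 ≡ 3 (mod 4), so (87/407) = −(407/87).
Reduce top mod 87: now compute (59/87).
Reciprocity: 59 ≡ 3 and 87 ≡ 3 (mod 4), so (59/87) = −(87/59).
Reduce top mod 59: now compute (28/59).
Pull out 2^2: since 59 ≡ 3 (mod 8), (2/59) = -1, so (2/59)^2 = +1.
Reciprocity: 7 ≡ 3 and 59 ≡ 3 (mod 4), so (7/59) = −(59/7).
Reduce top mod 7: now compute (3/7).
Reciprocity: 3 ≡ 3 and 7 ≡ 3 (mod 4), so (3/7) = −(7/3).
Reduce top mod 3: now compute (1/3).
Reached (1/3) = 1. Collecting the sign flips along the way, the symbol is +1.

1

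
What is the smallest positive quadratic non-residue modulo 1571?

(2/1571) = −1, so 2 is the smallest positive non-residue mod 1571.

2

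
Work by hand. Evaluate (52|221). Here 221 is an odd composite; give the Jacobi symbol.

0

Pull out 2^2: since 221 ≡ 5 (mod 8), (2/221) = -1, so (2/221)^2 = +1.
Reciprocity: 13 ≡ 1 and 221 ≡ 1 (mod 4), so (13/221) = +(221/13).
Reduce top mod 13: now compute (0/13).
Top reduces to 0: gcd > 1, so the symbol is 0.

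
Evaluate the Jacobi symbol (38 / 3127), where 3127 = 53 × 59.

Pull out 2: since 3127 ≡ 7 (mod 8), (2/3127) = +1.
Reciprocity: 19 ≡ 3 and 3127 ≡ 3 (mod 4), so (19/3127) = −(3127/19).
Reduce top mod 19: now compute (11/19).
Reciprocity: 11 ≡ 3 and 19 ≡ 3 (mod 4), so (11/19) = −(19/11).
Reduce top mod 11: now compute (8/11).
Pull out 2^3: since 11 ≡ 3 (mod 8), (2/11) = -1, so (2/11)^3 = -1.
Reached (1/11) = 1. Collecting the sign flips along the way, the symbol is -1.

-1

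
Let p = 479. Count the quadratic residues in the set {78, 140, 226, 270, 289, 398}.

(78/479) = -1 → non-residue.
(140/479) = +1 → QR.
(226/479) = -1 → non-residue.
(270/479) = +1 → QR.
(289/479) = +1 → QR.
(398/479) = -1 → non-residue.
Total quadratic residues among the 6: 3.

3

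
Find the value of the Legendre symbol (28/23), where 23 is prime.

-1

First reduce: 28 ≡ 5 (mod 23).
Reciprocity: 5 ≡ 1 and 23 ≡ 3 (mod 4), so (5/23) = +(23/5).
Reduce top mod 5: now compute (3/5).
Reciprocity: 3 ≡ 3 and 5 ≡ 1 (mod 4), so (3/5) = +(5/3).
Reduce top mod 3: now compute (2/3).
Pull out 2: since 3 ≡ 3 (mod 8), (2/3) = -1.
Reached (1/3) = 1. Collecting the sign flips along the way, the symbol is -1.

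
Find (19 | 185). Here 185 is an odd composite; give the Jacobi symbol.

Reciprocity: 19 ≡ 3 and 185 ≡ 1 (mod 4), so (19/185) = +(185/19).
Reduce top mod 19: now compute (14/19).
Pull out 2: since 19 ≡ 3 (mod 8), (2/19) = -1.
Reciprocity: 7 ≡ 3 and 19 ≡ 3 (mod 4), so (7/19) = −(19/7).
Reduce top mod 7: now compute (5/7).
Reciprocity: 5 ≡ 1 and 7 ≡ 3 (mod 4), so (5/7) = +(7/5).
Reduce top mod 5: now compute (2/5).
Pull out 2: since 5 ≡ 5 (mod 8), (2/5) = -1.
Reached (1/5) = 1. Collecting the sign flips along the way, the symbol is -1.

-1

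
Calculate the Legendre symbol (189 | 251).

Euler's criterion: (189/251) ≡ 189^125 (mod 251).
189^2 ≡ 79 (mod 251)
189^4 ≡ 217 (mod 251)
189^8 ≡ 152 (mod 251)
189^16 ≡ 12 (mod 251)
189^32 ≡ 144 (mod 251)
189^64 ≡ 154 (mod 251)
189^125 = 189^(64+32+16+8+4+1) ≡ 1 (mod 251).
Result is 1, so (189/251) = 1.

1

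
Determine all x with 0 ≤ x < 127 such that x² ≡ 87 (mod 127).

Since 127 ≡ 3 (mod 4), a square root of 87 is 87^((127+1)/4) = 87^32 mod 127.
Repeated squaring: 87^2≡76, 87^4≡61, 87^8≡38, 87^16≡47, 87^32≡50 (mod 127).
87^32 = 87^(32) ≡ 50 (mod 127).
Check: 50² = 2500 ≡ 87 (mod 127). The two roots are 50 and 77.

50, 77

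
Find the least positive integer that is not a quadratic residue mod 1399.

3

(2/1399) = +1, so 2 is a residue.
(3/1399) = −1, so 3 is the smallest positive non-residue mod 1399.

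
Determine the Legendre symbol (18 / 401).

1

Pull out 2: since 401 ≡ 1 (mod 8), (2/401) = +1.
Reciprocity: 9 ≡ 1 and 401 ≡ 1 (mod 4), so (9/401) = +(401/9).
Reduce top mod 9: now compute (5/9).
Reciprocity: 5 ≡ 1 and 9 ≡ 1 (mod 4), so (5/9) = +(9/5).
Reduce top mod 5: now compute (4/5).
Pull out 2^2: since 5 ≡ 5 (mod 8), (2/5) = -1, so (2/5)^2 = +1.
Reached (1/5) = 1. Collecting the sign flips along the way, the symbol is +1.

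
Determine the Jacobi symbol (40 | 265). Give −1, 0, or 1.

0

Pull out 2^3: since 265 ≡ 1 (mod 8), (2/265) = +1, so (2/265)^3 = +1.
Reciprocity: 5 ≡ 1 and 265 ≡ 1 (mod 4), so (5/265) = +(265/5).
Reduce top mod 5: now compute (0/5).
Top reduces to 0: gcd > 1, so the symbol is 0.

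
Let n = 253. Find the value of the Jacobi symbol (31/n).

Reciprocity: 31 ≡ 3 and 253 ≡ 1 (mod 4), so (31/253) = +(253/31).
Reduce top mod 31: now compute (5/31).
Reciprocity: 5 ≡ 1 and 31 ≡ 3 (mod 4), so (5/31) = +(31/5).
Reduce top mod 5: now compute (1/5).
Reached (1/5) = 1. Collecting the sign flips along the way, the symbol is +1.

1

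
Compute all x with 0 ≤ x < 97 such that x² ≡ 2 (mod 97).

97 ≡ 1 (mod 4), so we find a root by search.
Trying successive values, 14² = 196 ≡ 2 (mod 97). The other root is 97 − 14 = 83.

14, 83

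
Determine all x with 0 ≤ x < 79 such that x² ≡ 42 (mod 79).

11, 68

Since 79 ≡ 3 (mod 4), a square root of 42 is 42^((79+1)/4) = 42^20 mod 79.
Repeated squaring: 42^2≡26, 42^4≡44, 42^8≡40, 42^16≡20 (mod 79).
42^20 = 42^(16+4) ≡ 11 (mod 79).
Check: 11² = 121 ≡ 42 (mod 79). The two roots are 11 and 68.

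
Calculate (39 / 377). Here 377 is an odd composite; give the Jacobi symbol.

Reciprocity: 39 ≡ 3 and 377 ≡ 1 (mod 4), so (39/377) = +(377/39).
Reduce top mod 39: now compute (26/39).
Pull out 2: since 39 ≡ 7 (mod 8), (2/39) = +1.
Reciprocity: 13 ≡ 1 and 39 ≡ 3 (mod 4), so (13/39) = +(39/13).
Reduce top mod 13: now compute (0/13).
Top reduces to 0: gcd > 1, so the symbol is 0.

0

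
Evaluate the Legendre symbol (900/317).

First reduce: 900 ≡ 266 (mod 317).
Pull out 2: since 317 ≡ 5 (mod 8), (2/317) = -1.
Reciprocity: 133 ≡ 1 and 317 ≡ 1 (mod 4), so (133/317) = +(317/133).
Reduce top mod 133: now compute (51/133).
Reciprocity: 51 ≡ 3 and 133 ≡ 1 (mod 4), so (51/133) = +(133/51).
Reduce top mod 51: now compute (31/51).
Reciprocity: 31 ≡ 3 and 51 ≡ 3 (mod 4), so (31/51) = −(51/31).
Reduce top mod 31: now compute (20/31).
Pull out 2^2: since 31 ≡ 7 (mod 8), (2/31) = +1, so (2/31)^2 = +1.
Reciprocity: 5 ≡ 1 and 31 ≡ 3 (mod 4), so (5/31) = +(31/5).
Reduce top mod 5: now compute (1/5).
Reached (1/5) = 1. Collecting the sign flips along the way, the symbol is +1.

1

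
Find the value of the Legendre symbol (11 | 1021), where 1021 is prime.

1

Reciprocity: 11 ≡ 3 and 1021 ≡ 1 (mod 4), so (11/1021) = +(1021/11).
Reduce top mod 11: now compute (9/11).
Reciprocity: 9 ≡ 1 and 11 ≡ 3 (mod 4), so (9/11) = +(11/9).
Reduce top mod 9: now compute (2/9).
Pull out 2: since 9 ≡ 1 (mod 8), (2/9) = +1.
Reached (1/9) = 1. Collecting the sign flips along the way, the symbol is +1.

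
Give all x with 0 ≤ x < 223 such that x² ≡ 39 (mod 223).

40, 183

Since 223 ≡ 3 (mod 4), a square root of 39 is 39^((223+1)/4) = 39^56 mod 223.
Repeated squaring: 39^2≡183, 39^4≡39, 39^8≡183, 39^16≡39, 39^32≡183 (mod 223).
39^56 = 39^(32+16+8) ≡ 183 (mod 223).
Check: 183² = 33489 ≡ 39 (mod 223). The two roots are 40 and 183.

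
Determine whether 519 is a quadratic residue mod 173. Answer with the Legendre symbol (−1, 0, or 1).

First reduce: 519 ≡ 0 (mod 173).
Top reduces to 0: gcd > 1, so the symbol is 0.

0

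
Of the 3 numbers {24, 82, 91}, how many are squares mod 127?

(24/127) = -1 → non-residue.
(82/127) = +1 → QR.
(91/127) = -1 → non-residue.
Total quadratic residues among the 3: 1.

1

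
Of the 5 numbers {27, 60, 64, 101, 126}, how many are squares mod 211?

3

(27/211) = -1 → non-residue.
(60/211) = -1 → non-residue.
(64/211) = +1 → QR.
(101/211) = +1 → QR.
(126/211) = +1 → QR.
Total quadratic residues among the 5: 3.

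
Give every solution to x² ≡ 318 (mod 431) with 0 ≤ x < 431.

Since 431 ≡ 3 (mod 4), a square root of 318 is 318^((431+1)/4) = 318^108 mod 431.
Repeated squaring: 318^2≡270, 318^4≡61, 318^8≡273, 318^16≡397, 318^32≡294, 318^64≡236 (mod 431).
318^108 = 318^(64+32+8+4) ≡ 230 (mod 431).
Check: 230² = 52900 ≡ 318 (mod 431). The two roots are 201 and 230.

201, 230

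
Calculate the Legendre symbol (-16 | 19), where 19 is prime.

Euler's criterion: (-16/19) ≡ 3^9 (mod 19).
3^2 ≡ 9 (mod 19)
3^4 ≡ 5 (mod 19)
3^8 ≡ 6 (mod 19)
3^9 = 3^(8+1) ≡ 18 (mod 19).
Result is 18 ≡ −1, so (-16/19) = −1.

-1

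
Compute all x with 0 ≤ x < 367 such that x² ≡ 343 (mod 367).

Since 367 ≡ 3 (mod 4), a square root of 343 is 343^((367+1)/4) = 343^92 mod 367.
Repeated squaring: 343^2≡209, 343^4≡8, 343^8≡64, 343^16≡59, 343^32≡178, 343^64≡122 (mod 367).
343^92 = 343^(64+16+8+4) ≡ 329 (mod 367).
Check: 329² = 108241 ≡ 343 (mod 367). The two roots are 38 and 329.

38, 329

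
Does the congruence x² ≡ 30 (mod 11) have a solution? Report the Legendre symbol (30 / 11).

-1

First reduce: 30 ≡ 8 (mod 11).
Pull out 2^3: since 11 ≡ 3 (mod 8), (2/11) = -1, so (2/11)^3 = -1.
Reached (1/11) = 1. Collecting the sign flips along the way, the symbol is -1.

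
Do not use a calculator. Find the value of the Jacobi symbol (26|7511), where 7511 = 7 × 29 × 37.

Pull out 2: since 7511 ≡ 7 (mod 8), (2/7511) = +1.
Reciprocity: 13 ≡ 1 and 7511 ≡ 3 (mod 4), so (13/7511) = +(7511/13).
Reduce top mod 13: now compute (10/13).
Pull out 2: since 13 ≡ 5 (mod 8), (2/13) = -1.
Reciprocity: 5 ≡ 1 and 13 ≡ 1 (mod 4), so (5/13) = +(13/5).
Reduce top mod 5: now compute (3/5).
Reciprocity: 3 ≡ 3 and 5 ≡ 1 (mod 4), so (3/5) = +(5/3).
Reduce top mod 3: now compute (2/3).
Pull out 2: since 3 ≡ 3 (mod 8), (2/3) = -1.
Reached (1/3) = 1. Collecting the sign flips along the way, the symbol is +1.

1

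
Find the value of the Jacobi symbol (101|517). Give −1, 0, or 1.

-1

Reciprocity: 101 ≡ 1 and 517 ≡ 1 (mod 4), so (101/517) = +(517/101).
Reduce top mod 101: now compute (12/101).
Pull out 2^2: since 101 ≡ 5 (mod 8), (2/101) = -1, so (2/101)^2 = +1.
Reciprocity: 3 ≡ 3 and 101 ≡ 1 (mod 4), so (3/101) = +(101/3).
Reduce top mod 3: now compute (2/3).
Pull out 2: since 3 ≡ 3 (mod 8), (2/3) = -1.
Reached (1/3) = 1. Collecting the sign flips along the way, the symbol is -1.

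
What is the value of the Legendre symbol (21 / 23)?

-1

Reciprocity: 21 ≡ 1 and 23 ≡ 3 (mod 4), so (21/23) = +(23/21).
Reduce top mod 21: now compute (2/21).
Pull out 2: since 21 ≡ 5 (mod 8), (2/21) = -1.
Reached (1/21) = 1. Collecting the sign flips along the way, the symbol is -1.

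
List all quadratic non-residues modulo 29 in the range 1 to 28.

2 3 8 10 11 12 14 15 17 18 19 21 26 27

Square k = 1,…,14 (k and 29−k give the same square):
1²=1, 2²=4, 3²=9, 4²=16, 5²=25, 6²≡7, 7²≡20, 8²≡6, 9²≡23, 10²≡13, 11²≡5, 12²≡28, 13²≡24, 14²≡22 (mod 29).
The residues are {1, 4, 5, 6, 7, 9, 13, 16, 20, 22, 23, 24, 25, 28}; the non-residues are the remaining 14 nonzero classes.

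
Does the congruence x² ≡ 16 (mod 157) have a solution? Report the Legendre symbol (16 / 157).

Euler's criterion: (16/157) ≡ 16^78 (mod 157).
16^2 ≡ 99 (mod 157)
16^4 ≡ 67 (mod 157)
16^8 ≡ 93 (mod 157)
16^16 ≡ 14 (mod 157)
16^32 ≡ 39 (mod 157)
16^64 ≡ 108 (mod 157)
16^78 = 16^(64+8+4+2) ≡ 1 (mod 157).
Result is 1, so (16/157) = 1.

1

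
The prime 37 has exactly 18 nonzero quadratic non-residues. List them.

Square k = 1,…,18 (k and 37−k give the same square):
1²=1, 2²=4, 3²=9, 4²=16, 5²=25, 6²=36, 7²≡12, 8²≡27, 9²≡7, 10²≡26, 11²≡10, 12²≡33, 13²≡21, 14²≡11, 15²≡3, 16²≡34, 17²≡30, 18²≡28 (mod 37).
The residues are {1, 3, 4, 7, 9, 10, 11, 12, 16, 21, 25, 26, 27, 28, 30, 33, 34, 36}; the non-residues are the remaining 18 nonzero classes.

2, 5, 6, 8, 13, 14, 15, 17, 18, 19, 20, 22, 23, 24, 29, 31, 32, 35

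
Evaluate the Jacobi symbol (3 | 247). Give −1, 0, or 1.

-1

Reciprocity: 3 ≡ 3 and 247 ≡ 3 (mod 4), so (3/247) = −(247/3).
Reduce top mod 3: now compute (1/3).
Reached (1/3) = 1. Collecting the sign flips along the way, the symbol is -1.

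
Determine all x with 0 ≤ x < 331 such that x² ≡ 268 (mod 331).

Since 331 ≡ 3 (mod 4), a square root of 268 is 268^((331+1)/4) = 268^83 mod 331.
Repeated squaring: 268^2≡328, 268^4≡9, 268^8≡81, 268^16≡272, 268^32≡171, 268^64≡113 (mod 331).
268^83 = 268^(64+16+2+1) ≡ 54 (mod 331).
Check: 54² = 2916 ≡ 268 (mod 331). The two roots are 54 and 277.

54, 277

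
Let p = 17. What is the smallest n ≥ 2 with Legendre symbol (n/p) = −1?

3

(2/17) = +1, so 2 is a residue.
(3/17) = −1, so 3 is the smallest positive non-residue mod 17.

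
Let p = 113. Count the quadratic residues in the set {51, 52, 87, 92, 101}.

3

(51/113) = +1 → QR.
(52/113) = +1 → QR.
(87/113) = +1 → QR.
(92/113) = -1 → non-residue.
(101/113) = -1 → non-residue.
Total quadratic residues among the 5: 3.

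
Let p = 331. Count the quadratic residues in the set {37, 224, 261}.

1

(37/331) = -1 → non-residue.
(224/331) = +1 → QR.
(261/331) = -1 → non-residue.
Total quadratic residues among the 3: 1.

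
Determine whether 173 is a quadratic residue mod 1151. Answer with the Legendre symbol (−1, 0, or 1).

Reciprocity: 173 ≡ 1 and 1151 ≡ 3 (mod 4), so (173/1151) = +(1151/173).
Reduce top mod 173: now compute (113/173).
Reciprocity: 113 ≡ 1 and 173 ≡ 1 (mod 4), so (113/173) = +(173/113).
Reduce top mod 113: now compute (60/113).
Pull out 2^2: since 113 ≡ 1 (mod 8), (2/113) = +1, so (2/113)^2 = +1.
Reciprocity: 15 ≡ 3 and 113 ≡ 1 (mod 4), so (15/113) = +(113/15).
Reduce top mod 15: now compute (8/15).
Pull out 2^3: since 15 ≡ 7 (mod 8), (2/15) = +1, so (2/15)^3 = +1.
Reached (1/15) = 1. Collecting the sign flips along the way, the symbol is +1.

1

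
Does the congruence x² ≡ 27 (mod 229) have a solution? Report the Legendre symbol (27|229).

Euler's criterion: (27/229) ≡ 27^114 (mod 229).
27^2 ≡ 42 (mod 229)
27^4 ≡ 161 (mod 229)
27^8 ≡ 44 (mod 229)
27^16 ≡ 104 (mod 229)
27^32 ≡ 53 (mod 229)
27^64 ≡ 61 (mod 229)
27^114 = 27^(64+32+16+2) ≡ 1 (mod 229).
Result is 1, so (27/229) = 1.

1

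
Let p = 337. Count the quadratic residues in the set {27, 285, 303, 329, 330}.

(27/337) = +1 → QR.
(285/337) = +1 → QR.
(303/337) = -1 → non-residue.
(329/337) = +1 → QR.
(330/337) = +1 → QR.
Total quadratic residues among the 5: 4.

4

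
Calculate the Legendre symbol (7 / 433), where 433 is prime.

-1

Euler's criterion: (7/433) ≡ 7^216 (mod 433).
7^2 ≡ 49 (mod 433)
7^4 ≡ 236 (mod 433)
7^8 ≡ 272 (mod 433)
7^16 ≡ 374 (mod 433)
7^32 ≡ 17 (mod 433)
7^64 ≡ 289 (mod 433)
7^128 ≡ 385 (mod 433)
7^216 = 7^(128+64+16+8) ≡ 432 (mod 433).
Result is 432 ≡ −1, so (7/433) = −1.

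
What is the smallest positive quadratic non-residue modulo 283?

2

(2/283) = −1, so 2 is the smallest positive non-residue mod 283.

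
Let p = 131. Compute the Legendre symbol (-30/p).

1

First reduce: -30 ≡ 101 (mod 131).
Reciprocity: 101 ≡ 1 and 131 ≡ 3 (mod 4), so (101/131) = +(131/101).
Reduce top mod 101: now compute (30/101).
Pull out 2: since 101 ≡ 5 (mod 8), (2/101) = -1.
Reciprocity: 15 ≡ 3 and 101 ≡ 1 (mod 4), so (15/101) = +(101/15).
Reduce top mod 15: now compute (11/15).
Reciprocity: 11 ≡ 3 and 15 ≡ 3 (mod 4), so (11/15) = −(15/11).
Reduce top mod 11: now compute (4/11).
Pull out 2^2: since 11 ≡ 3 (mod 8), (2/11) = -1, so (2/11)^2 = +1.
Reached (1/11) = 1. Collecting the sign flips along the way, the symbol is +1.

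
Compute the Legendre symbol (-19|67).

First reduce: -19 ≡ 48 (mod 67).
Pull out 2^4: since 67 ≡ 3 (mod 8), (2/67) = -1, so (2/67)^4 = +1.
Reciprocity: 3 ≡ 3 and 67 ≡ 3 (mod 4), so (3/67) = −(67/3).
Reduce top mod 3: now compute (1/3).
Reached (1/3) = 1. Collecting the sign flips along the way, the symbol is -1.

-1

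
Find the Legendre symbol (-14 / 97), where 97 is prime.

-1

First reduce: -14 ≡ 83 (mod 97).
Reciprocity: 83 ≡ 3 and 97 ≡ 1 (mod 4), so (83/97) = +(97/83).
Reduce top mod 83: now compute (14/83).
Pull out 2: since 83 ≡ 3 (mod 8), (2/83) = -1.
Reciprocity: 7 ≡ 3 and 83 ≡ 3 (mod 4), so (7/83) = −(83/7).
Reduce top mod 7: now compute (6/7).
Pull out 2: since 7 ≡ 7 (mod 8), (2/7) = +1.
Reciprocity: 3 ≡ 3 and 7 ≡ 3 (mod 4), so (3/7) = −(7/3).
Reduce top mod 3: now compute (1/3).
Reached (1/3) = 1. Collecting the sign flips along the way, the symbol is -1.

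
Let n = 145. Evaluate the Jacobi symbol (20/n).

0

Pull out 2^2: since 145 ≡ 1 (mod 8), (2/145) = +1, so (2/145)^2 = +1.
Reciprocity: 5 ≡ 1 and 145 ≡ 1 (mod 4), so (5/145) = +(145/5).
Reduce top mod 5: now compute (0/5).
Top reduces to 0: gcd > 1, so the symbol is 0.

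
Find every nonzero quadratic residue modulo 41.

Square k = 1,…,20 (k and 41−k give the same square):
1²=1, 2²=4, 3²=9, 4²=16, 5²=25, 6²=36, 7²≡8, 8²≡23, 9²≡40, 10²≡18, 11²≡39, 12²≡21, 13²≡5, 14²≡32, 15²≡20, 16²≡10, 17²≡2, 18²≡37, 19²≡33, 20²≡31 (mod 41).
So the quadratic residues mod 41 are {1, 2, 4, 5, 8, 9, 10, 16, 18, 20, 21, 23, 25, 31, 32, 33, 36, 37, 39, 40}.

1 2 4 5 8 9 10 16 18 20 21 23 25 31 32 33 36 37 39 40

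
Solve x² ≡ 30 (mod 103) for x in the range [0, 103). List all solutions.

Since 103 ≡ 3 (mod 4), a square root of 30 is 30^((103+1)/4) = 30^26 mod 103.
Repeated squaring: 30^2≡76, 30^4≡8, 30^8≡64, 30^16≡79 (mod 103).
30^26 = 30^(16+8+2) ≡ 66 (mod 103).
Check: 66² = 4356 ≡ 30 (mod 103). The two roots are 37 and 66.

37, 66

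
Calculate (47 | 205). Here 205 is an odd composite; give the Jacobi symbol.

Reciprocity: 47 ≡ 3 and 205 ≡ 1 (mod 4), so (47/205) = +(205/47).
Reduce top mod 47: now compute (17/47).
Reciprocity: 17 ≡ 1 and 47 ≡ 3 (mod 4), so (17/47) = +(47/17).
Reduce top mod 17: now compute (13/17).
Reciprocity: 13 ≡ 1 and 17 ≡ 1 (mod 4), so (13/17) = +(17/13).
Reduce top mod 13: now compute (4/13).
Pull out 2^2: since 13 ≡ 5 (mod 8), (2/13) = -1, so (2/13)^2 = +1.
Reached (1/13) = 1. Collecting the sign flips along the way, the symbol is +1.

1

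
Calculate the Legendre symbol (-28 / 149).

First reduce: -28 ≡ 121 (mod 149).
Reciprocity: 121 ≡ 1 and 149 ≡ 1 (mod 4), so (121/149) = +(149/121).
Reduce top mod 121: now compute (28/121).
Pull out 2^2: since 121 ≡ 1 (mod 8), (2/121) = +1, so (2/121)^2 = +1.
Reciprocity: 7 ≡ 3 and 121 ≡ 1 (mod 4), so (7/121) = +(121/7).
Reduce top mod 7: now compute (2/7).
Pull out 2: since 7 ≡ 7 (mod 8), (2/7) = +1.
Reached (1/7) = 1. Collecting the sign flips along the way, the symbol is +1.

1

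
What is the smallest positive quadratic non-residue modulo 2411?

(2/2411) = −1, so 2 is the smallest positive non-residue mod 2411.

2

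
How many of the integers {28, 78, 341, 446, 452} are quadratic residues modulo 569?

3

(28/569) = +1 → QR.
(78/569) = -1 → non-residue.
(341/569) = +1 → QR.
(446/569) = -1 → non-residue.
(452/569) = +1 → QR.
Total quadratic residues among the 5: 3.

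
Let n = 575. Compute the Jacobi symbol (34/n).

-1

Pull out 2: since 575 ≡ 7 (mod 8), (2/575) = +1.
Reciprocity: 17 ≡ 1 and 575 ≡ 3 (mod 4), so (17/575) = +(575/17).
Reduce top mod 17: now compute (14/17).
Pull out 2: since 17 ≡ 1 (mod 8), (2/17) = +1.
Reciprocity: 7 ≡ 3 and 17 ≡ 1 (mod 4), so (7/17) = +(17/7).
Reduce top mod 7: now compute (3/7).
Reciprocity: 3 ≡ 3 and 7 ≡ 3 (mod 4), so (3/7) = −(7/3).
Reduce top mod 3: now compute (1/3).
Reached (1/3) = 1. Collecting the sign flips along the way, the symbol is -1.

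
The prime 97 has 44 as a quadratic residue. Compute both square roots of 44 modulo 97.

23, 74

97 ≡ 1 (mod 4), so we find a root by search.
Trying successive values, 23² = 529 ≡ 44 (mod 97). The other root is 97 − 23 = 74.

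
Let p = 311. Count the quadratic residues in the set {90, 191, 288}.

(90/311) = +1 → QR.
(191/311) = -1 → non-residue.
(288/311) = +1 → QR.
Total quadratic residues among the 3: 2.

2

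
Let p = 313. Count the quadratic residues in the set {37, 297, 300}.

(37/313) = -1 → non-residue.
(297/313) = +1 → QR.
(300/313) = +1 → QR.
Total quadratic residues among the 3: 2.

2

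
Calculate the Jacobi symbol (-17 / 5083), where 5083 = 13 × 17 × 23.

0

First reduce: -17 ≡ 5066 (mod 5083).
Pull out 2: since 5083 ≡ 3 (mod 8), (2/5083) = -1.
Reciprocity: 2533 ≡ 1 and 5083 ≡ 3 (mod 4), so (2533/5083) = +(5083/2533).
Reduce top mod 2533: now compute (17/2533).
Reciprocity: 17 ≡ 1 and 2533 ≡ 1 (mod 4), so (17/2533) = +(2533/17).
Reduce top mod 17: now compute (0/17).
Top reduces to 0: gcd > 1, so the symbol is 0.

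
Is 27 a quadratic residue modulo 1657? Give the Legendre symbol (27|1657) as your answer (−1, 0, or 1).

Reciprocity: 27 ≡ 3 and 1657 ≡ 1 (mod 4), so (27/1657) = +(1657/27).
Reduce top mod 27: now compute (10/27).
Pull out 2: since 27 ≡ 3 (mod 8), (2/27) = -1.
Reciprocity: 5 ≡ 1 and 27 ≡ 3 (mod 4), so (5/27) = +(27/5).
Reduce top mod 5: now compute (2/5).
Pull out 2: since 5 ≡ 5 (mod 8), (2/5) = -1.
Reached (1/5) = 1. Collecting the sign flips along the way, the symbol is +1.

1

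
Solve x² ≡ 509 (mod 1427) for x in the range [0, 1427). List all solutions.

Since 1427 ≡ 3 (mod 4), a square root of 509 is 509^((1427+1)/4) = 509^357 mod 1427.
Repeated squaring: 509^2≡794, 509^4≡1129, 509^8≡330, 509^16≡448, 509^32≡924, 509^64≡430, 509^128≡817, 509^256≡1080 (mod 1427).
509^357 = 509^(256+64+32+4+1) ≡ 44 (mod 1427).
Check: 44² = 1936 ≡ 509 (mod 1427). The two roots are 44 and 1383.

44, 1383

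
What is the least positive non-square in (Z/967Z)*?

(2/967) = +1, so 2 is a residue.
(3/967) = −1, so 3 is the smallest positive non-residue mod 967.

3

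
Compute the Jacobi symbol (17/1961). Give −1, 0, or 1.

Reciprocity: 17 ≡ 1 and 1961 ≡ 1 (mod 4), so (17/1961) = +(1961/17).
Reduce top mod 17: now compute (6/17).
Pull out 2: since 17 ≡ 1 (mod 8), (2/17) = +1.
Reciprocity: 3 ≡ 3 and 17 ≡ 1 (mod 4), so (3/17) = +(17/3).
Reduce top mod 3: now compute (2/3).
Pull out 2: since 3 ≡ 3 (mod 8), (2/3) = -1.
Reached (1/3) = 1. Collecting the sign flips along the way, the symbol is -1.

-1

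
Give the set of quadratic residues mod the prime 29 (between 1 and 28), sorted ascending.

Square k = 1,…,14 (k and 29−k give the same square):
1²=1, 2²=4, 3²=9, 4²=16, 5²=25, 6²≡7, 7²≡20, 8²≡6, 9²≡23, 10²≡13, 11²≡5, 12²≡28, 13²≡24, 14²≡22 (mod 29).
So the quadratic residues mod 29 are {1, 4, 5, 6, 7, 9, 13, 16, 20, 22, 23, 24, 25, 28}.

1,4,5,6,7,9,13,16,20,22,23,24,25,28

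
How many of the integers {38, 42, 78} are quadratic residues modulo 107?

1

(38/107) = -1 → non-residue.
(42/107) = +1 → QR.
(78/107) = -1 → non-residue.
Total quadratic residues among the 3: 1.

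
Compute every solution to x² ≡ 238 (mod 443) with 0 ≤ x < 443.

Since 443 ≡ 3 (mod 4), a square root of 238 is 238^((443+1)/4) = 238^111 mod 443.
Repeated squaring: 238^2≡383, 238^4≡56, 238^8≡35, 238^16≡339, 238^32≡184, 238^64≡188 (mod 443).
238^111 = 238^(64+32+8+4+2+1) ≡ 378 (mod 443).
Check: 378² = 142884 ≡ 238 (mod 443). The two roots are 65 and 378.

65, 378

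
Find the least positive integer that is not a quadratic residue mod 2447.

5

(2/2447) = +1, so 2 is a residue.
(3/2447) = +1, so 3 is a residue.
(4/2447) = +1, so 4 is a residue.
(5/2447) = −1, so 5 is the smallest positive non-residue mod 2447.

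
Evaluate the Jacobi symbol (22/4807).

Pull out 2: since 4807 ≡ 7 (mod 8), (2/4807) = +1.
Reciprocity: 11 ≡ 3 and 4807 ≡ 3 (mod 4), so (11/4807) = −(4807/11).
Reduce top mod 11: now compute (0/11).
Top reduces to 0: gcd > 1, so the symbol is 0.

0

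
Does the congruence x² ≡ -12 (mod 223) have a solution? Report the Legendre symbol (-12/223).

1

Euler's criterion: (-12/223) ≡ 211^111 (mod 223).
211^2 ≡ 144 (mod 223)
211^4 ≡ 220 (mod 223)
211^8 ≡ 9 (mod 223)
211^16 ≡ 81 (mod 223)
211^32 ≡ 94 (mod 223)
211^64 ≡ 139 (mod 223)
211^111 = 211^(64+32+8+4+2+1) ≡ 1 (mod 223).
Result is 1, so (-12/223) = 1.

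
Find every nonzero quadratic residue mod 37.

1 3 4 7 9 10 11 12 16 21 25 26 27 28 30 33 34 36

Square k = 1,…,18 (k and 37−k give the same square):
1²=1, 2²=4, 3²=9, 4²=16, 5²=25, 6²=36, 7²≡12, 8²≡27, 9²≡7, 10²≡26, 11²≡10, 12²≡33, 13²≡21, 14²≡11, 15²≡3, 16²≡34, 17²≡30, 18²≡28 (mod 37).
So the quadratic residues mod 37 are {1, 3, 4, 7, 9, 10, 11, 12, 16, 21, 25, 26, 27, 28, 30, 33, 34, 36}.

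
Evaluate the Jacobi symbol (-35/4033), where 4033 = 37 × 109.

-1

First reduce: -35 ≡ 3998 (mod 4033).
Pull out 2: since 4033 ≡ 1 (mod 8), (2/4033) = +1.
Reciprocity: 1999 ≡ 3 and 4033 ≡ 1 (mod 4), so (1999/4033) = +(4033/1999).
Reduce top mod 1999: now compute (35/1999).
Reciprocity: 35 ≡ 3 and 1999 ≡ 3 (mod 4), so (35/1999) = −(1999/35).
Reduce top mod 35: now compute (4/35).
Pull out 2^2: since 35 ≡ 3 (mod 8), (2/35) = -1, so (2/35)^2 = +1.
Reached (1/35) = 1. Collecting the sign flips along the way, the symbol is -1.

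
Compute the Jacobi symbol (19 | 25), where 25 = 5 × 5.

Reciprocity: 19 ≡ 3 and 25 ≡ 1 (mod 4), so (19/25) = +(25/19).
Reduce top mod 19: now compute (6/19).
Pull out 2: since 19 ≡ 3 (mod 8), (2/19) = -1.
Reciprocity: 3 ≡ 3 and 19 ≡ 3 (mod 4), so (3/19) = −(19/3).
Reduce top mod 3: now compute (1/3).
Reached (1/3) = 1. Collecting the sign flips along the way, the symbol is +1.

1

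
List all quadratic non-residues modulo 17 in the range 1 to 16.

Square k = 1,…,8 (k and 17−k give the same square):
1²=1, 2²=4, 3²=9, 4²=16, 5²≡8, 6²≡2, 7²≡15, 8²≡13 (mod 17).
The residues are {1, 2, 4, 8, 9, 13, 15, 16}; the non-residues are the remaining 8 nonzero classes.

3, 5, 6, 7, 10, 11, 12, 14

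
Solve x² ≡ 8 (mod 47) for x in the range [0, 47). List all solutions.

14, 33

Since 47 ≡ 3 (mod 4), a square root of 8 is 8^((47+1)/4) = 8^12 mod 47.
Repeated squaring: 8^2≡17, 8^4≡7, 8^8≡2 (mod 47).
8^12 = 8^(8+4) ≡ 14 (mod 47).
Check: 14² = 196 ≡ 8 (mod 47). The two roots are 14 and 33.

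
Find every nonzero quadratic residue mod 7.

Square k = 1,…,3 (k and 7−k give the same square):
1²=1, 2²=4, 3²≡2 (mod 7).
So the quadratic residues mod 7 are {1, 2, 4}.

1,2,4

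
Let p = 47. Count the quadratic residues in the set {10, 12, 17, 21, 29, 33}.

(10/47) = -1 → non-residue.
(12/47) = +1 → QR.
(17/47) = +1 → QR.
(21/47) = +1 → QR.
(29/47) = -1 → non-residue.
(33/47) = -1 → non-residue.
Total quadratic residues among the 6: 3.

3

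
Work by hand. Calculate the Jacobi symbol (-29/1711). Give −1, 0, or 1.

0

First reduce: -29 ≡ 1682 (mod 1711).
Pull out 2: since 1711 ≡ 7 (mod 8), (2/1711) = +1.
Reciprocity: 841 ≡ 1 and 1711 ≡ 3 (mod 4), so (841/1711) = +(1711/841).
Reduce top mod 841: now compute (29/841).
Reciprocity: 29 ≡ 1 and 841 ≡ 1 (mod 4), so (29/841) = +(841/29).
Reduce top mod 29: now compute (0/29).
Top reduces to 0: gcd > 1, so the symbol is 0.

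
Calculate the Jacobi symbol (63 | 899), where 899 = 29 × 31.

Reciprocity: 63 ≡ 3 and 899 ≡ 3 (mod 4), so (63/899) = −(899/63).
Reduce top mod 63: now compute (17/63).
Reciprocity: 17 ≡ 1 and 63 ≡ 3 (mod 4), so (17/63) = +(63/17).
Reduce top mod 17: now compute (12/17).
Pull out 2^2: since 17 ≡ 1 (mod 8), (2/17) = +1, so (2/17)^2 = +1.
Reciprocity: 3 ≡ 3 and 17 ≡ 1 (mod 4), so (3/17) = +(17/3).
Reduce top mod 3: now compute (2/3).
Pull out 2: since 3 ≡ 3 (mod 8), (2/3) = -1.
Reached (1/3) = 1. Collecting the sign flips along the way, the symbol is +1.

1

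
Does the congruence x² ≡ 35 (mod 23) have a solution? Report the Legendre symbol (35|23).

1

Euler's criterion: (35/23) ≡ 12^11 (mod 23).
12^2 ≡ 6 (mod 23)
12^4 ≡ 13 (mod 23)
12^8 ≡ 8 (mod 23)
12^11 = 12^(8+2+1) ≡ 1 (mod 23).
Result is 1, so (35/23) = 1.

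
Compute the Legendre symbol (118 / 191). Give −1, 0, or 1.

Pull out 2: since 191 ≡ 7 (mod 8), (2/191) = +1.
Reciprocity: 59 ≡ 3 and 191 ≡ 3 (mod 4), so (59/191) = −(191/59).
Reduce top mod 59: now compute (14/59).
Pull out 2: since 59 ≡ 3 (mod 8), (2/59) = -1.
Reciprocity: 7 ≡ 3 and 59 ≡ 3 (mod 4), so (7/59) = −(59/7).
Reduce top mod 7: now compute (3/7).
Reciprocity: 3 ≡ 3 and 7 ≡ 3 (mod 4), so (3/7) = −(7/3).
Reduce top mod 3: now compute (1/3).
Reached (1/3) = 1. Collecting the sign flips along the way, the symbol is +1.

1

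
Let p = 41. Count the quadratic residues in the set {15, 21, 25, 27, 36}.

3

(15/41) = -1 → non-residue.
(21/41) = +1 → QR.
(25/41) = +1 → QR.
(27/41) = -1 → non-residue.
(36/41) = +1 → QR.
Total quadratic residues among the 5: 3.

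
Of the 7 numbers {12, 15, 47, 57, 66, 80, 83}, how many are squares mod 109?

(12/109) = +1 → QR.
(15/109) = +1 → QR.
(47/109) = -1 → non-residue.
(57/109) = -1 → non-residue.
(66/109) = +1 → QR.
(80/109) = +1 → QR.
(83/109) = +1 → QR.
Total quadratic residues among the 7: 5.

5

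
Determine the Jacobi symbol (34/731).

Pull out 2: since 731 ≡ 3 (mod 8), (2/731) = -1.
Reciprocity: 17 ≡ 1 and 731 ≡ 3 (mod 4), so (17/731) = +(731/17).
Reduce top mod 17: now compute (0/17).
Top reduces to 0: gcd > 1, so the symbol is 0.

0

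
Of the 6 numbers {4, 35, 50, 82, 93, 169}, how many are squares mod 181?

3

(4/181) = +1 → QR.
(35/181) = -1 → non-residue.
(50/181) = -1 → non-residue.
(82/181) = +1 → QR.
(93/181) = -1 → non-residue.
(169/181) = +1 → QR.
Total quadratic residues among the 6: 3.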